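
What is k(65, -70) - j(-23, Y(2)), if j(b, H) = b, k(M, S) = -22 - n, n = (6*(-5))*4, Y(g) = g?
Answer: 121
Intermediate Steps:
n = -120 (n = -30*4 = -120)
k(M, S) = 98 (k(M, S) = -22 - 1*(-120) = -22 + 120 = 98)
k(65, -70) - j(-23, Y(2)) = 98 - 1*(-23) = 98 + 23 = 121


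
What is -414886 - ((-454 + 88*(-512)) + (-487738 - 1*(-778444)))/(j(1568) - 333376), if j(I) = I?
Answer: -34415562173/82952 ≈ -4.1489e+5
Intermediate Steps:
-414886 - ((-454 + 88*(-512)) + (-487738 - 1*(-778444)))/(j(1568) - 333376) = -414886 - ((-454 + 88*(-512)) + (-487738 - 1*(-778444)))/(1568 - 333376) = -414886 - ((-454 - 45056) + (-487738 + 778444))/(-331808) = -414886 - (-45510 + 290706)*(-1)/331808 = -414886 - 245196*(-1)/331808 = -414886 - 1*(-61299/82952) = -414886 + 61299/82952 = -34415562173/82952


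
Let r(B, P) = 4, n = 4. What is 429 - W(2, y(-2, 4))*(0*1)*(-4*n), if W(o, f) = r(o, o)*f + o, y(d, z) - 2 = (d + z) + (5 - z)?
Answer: 429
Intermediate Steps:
y(d, z) = 7 + d (y(d, z) = 2 + ((d + z) + (5 - z)) = 2 + (5 + d) = 7 + d)
W(o, f) = o + 4*f (W(o, f) = 4*f + o = o + 4*f)
429 - W(2, y(-2, 4))*(0*1)*(-4*n) = 429 - (2 + 4*(7 - 2))*(0*1)*(-4*4) = 429 - (2 + 4*5)*0*(-16) = 429 - (2 + 20)*0 = 429 - 22*0 = 429 - 1*0 = 429 + 0 = 429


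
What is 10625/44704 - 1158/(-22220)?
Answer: 6542153/22575520 ≈ 0.28979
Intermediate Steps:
10625/44704 - 1158/(-22220) = 10625*(1/44704) - 1158*(-1/22220) = 10625/44704 + 579/11110 = 6542153/22575520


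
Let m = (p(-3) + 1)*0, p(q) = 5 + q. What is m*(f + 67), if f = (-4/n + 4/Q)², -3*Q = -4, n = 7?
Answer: 0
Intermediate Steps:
Q = 4/3 (Q = -⅓*(-4) = 4/3 ≈ 1.3333)
m = 0 (m = ((5 - 3) + 1)*0 = (2 + 1)*0 = 3*0 = 0)
f = 289/49 (f = (-4/7 + 4/(4/3))² = (-4*⅐ + 4*(¾))² = (-4/7 + 3)² = (17/7)² = 289/49 ≈ 5.8980)
m*(f + 67) = 0*(289/49 + 67) = 0*(3572/49) = 0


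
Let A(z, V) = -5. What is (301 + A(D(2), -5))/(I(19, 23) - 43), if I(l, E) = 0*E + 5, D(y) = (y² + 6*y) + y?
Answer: -148/19 ≈ -7.7895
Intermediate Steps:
D(y) = y² + 7*y
I(l, E) = 5 (I(l, E) = 0 + 5 = 5)
(301 + A(D(2), -5))/(I(19, 23) - 43) = (301 - 5)/(5 - 43) = 296/(-38) = 296*(-1/38) = -148/19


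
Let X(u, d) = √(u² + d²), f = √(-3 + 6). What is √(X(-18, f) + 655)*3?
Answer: 3*√(655 + √327) ≈ 77.832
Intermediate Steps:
f = √3 ≈ 1.7320
X(u, d) = √(d² + u²)
√(X(-18, f) + 655)*3 = √(√((√3)² + (-18)²) + 655)*3 = √(√(3 + 324) + 655)*3 = √(√327 + 655)*3 = √(655 + √327)*3 = 3*√(655 + √327)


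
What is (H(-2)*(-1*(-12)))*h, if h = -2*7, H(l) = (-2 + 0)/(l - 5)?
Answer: -48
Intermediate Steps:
H(l) = -2/(-5 + l)
h = -14
(H(-2)*(-1*(-12)))*h = ((-2/(-5 - 2))*(-1*(-12)))*(-14) = (-2/(-7)*12)*(-14) = (-2*(-⅐)*12)*(-14) = ((2/7)*12)*(-14) = (24/7)*(-14) = -48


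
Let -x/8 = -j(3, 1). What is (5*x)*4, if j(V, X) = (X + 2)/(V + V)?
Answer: 80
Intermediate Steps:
j(V, X) = (2 + X)/(2*V) (j(V, X) = (2 + X)/((2*V)) = (2 + X)*(1/(2*V)) = (2 + X)/(2*V))
x = 4 (x = -(-8)*(1/2)*(2 + 1)/3 = -(-8)*(1/2)*(1/3)*3 = -(-8)/2 = -8*(-1/2) = 4)
(5*x)*4 = (5*4)*4 = 20*4 = 80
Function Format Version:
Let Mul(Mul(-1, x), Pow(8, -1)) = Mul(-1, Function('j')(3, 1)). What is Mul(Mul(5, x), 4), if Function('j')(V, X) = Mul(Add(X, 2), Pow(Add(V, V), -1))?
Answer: 80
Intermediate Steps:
Function('j')(V, X) = Mul(Rational(1, 2), Pow(V, -1), Add(2, X)) (Function('j')(V, X) = Mul(Add(2, X), Pow(Mul(2, V), -1)) = Mul(Add(2, X), Mul(Rational(1, 2), Pow(V, -1))) = Mul(Rational(1, 2), Pow(V, -1), Add(2, X)))
x = 4 (x = Mul(-8, Mul(-1, Mul(Rational(1, 2), Pow(3, -1), Add(2, 1)))) = Mul(-8, Mul(-1, Mul(Rational(1, 2), Rational(1, 3), 3))) = Mul(-8, Mul(-1, Rational(1, 2))) = Mul(-8, Rational(-1, 2)) = 4)
Mul(Mul(5, x), 4) = Mul(Mul(5, 4), 4) = Mul(20, 4) = 80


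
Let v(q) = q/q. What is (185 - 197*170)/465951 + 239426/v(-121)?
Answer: 111560750821/465951 ≈ 2.3943e+5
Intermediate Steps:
v(q) = 1
(185 - 197*170)/465951 + 239426/v(-121) = (185 - 197*170)/465951 + 239426/1 = (185 - 33490)*(1/465951) + 239426*1 = -33305*1/465951 + 239426 = -33305/465951 + 239426 = 111560750821/465951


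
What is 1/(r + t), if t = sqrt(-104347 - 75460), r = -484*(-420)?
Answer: 203280/41322938207 - I*sqrt(179807)/41322938207 ≈ 4.9193e-6 - 1.0262e-8*I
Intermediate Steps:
r = 203280
t = I*sqrt(179807) (t = sqrt(-179807) = I*sqrt(179807) ≈ 424.04*I)
1/(r + t) = 1/(203280 + I*sqrt(179807))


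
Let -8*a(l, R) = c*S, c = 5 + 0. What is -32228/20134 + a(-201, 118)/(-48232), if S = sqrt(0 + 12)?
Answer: -16114/10067 + 5*sqrt(3)/192928 ≈ -1.6006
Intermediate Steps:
S = 2*sqrt(3) (S = sqrt(12) = 2*sqrt(3) ≈ 3.4641)
c = 5
a(l, R) = -5*sqrt(3)/4 (a(l, R) = -5*2*sqrt(3)/8 = -5*sqrt(3)/4)
-32228/20134 + a(-201, 118)/(-48232) = -32228/20134 - 5*sqrt(3)/4/(-48232) = -32228*1/20134 - 5*sqrt(3)/4*(-1/48232) = -16114/10067 + 5*sqrt(3)/192928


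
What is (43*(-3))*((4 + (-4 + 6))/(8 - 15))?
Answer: 774/7 ≈ 110.57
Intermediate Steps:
(43*(-3))*((4 + (-4 + 6))/(8 - 15)) = -129*(4 + 2)/(-7) = -774*(-1)/7 = -129*(-6/7) = 774/7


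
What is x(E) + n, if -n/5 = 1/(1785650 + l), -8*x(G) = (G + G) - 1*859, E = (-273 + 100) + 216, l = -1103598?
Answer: 131806539/1364104 ≈ 96.625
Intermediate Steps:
E = 43 (E = -173 + 216 = 43)
x(G) = 859/8 - G/4 (x(G) = -((G + G) - 1*859)/8 = -(2*G - 859)/8 = -(-859 + 2*G)/8 = 859/8 - G/4)
n = -5/682052 (n = -5/(1785650 - 1103598) = -5/682052 ≈ -7.3308e-6)
x(E) + n = (859/8 - ¼*43) - 5/682052 = (859/8 - 43/4) - 5/682052 = 773/8 - 5/682052 = 131806539/1364104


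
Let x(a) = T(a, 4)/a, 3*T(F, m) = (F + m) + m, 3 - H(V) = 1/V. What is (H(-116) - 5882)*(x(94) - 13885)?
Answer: 222517025307/2726 ≈ 8.1628e+7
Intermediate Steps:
H(V) = 3 - 1/V
T(F, m) = F/3 + 2*m/3 (T(F, m) = ((F + m) + m)/3 = (F + 2*m)/3 = F/3 + 2*m/3)
x(a) = (8/3 + a/3)/a (x(a) = (a/3 + (⅔)*4)/a = (a/3 + 8/3)/a = (8/3 + a/3)/a)
(H(-116) - 5882)*(x(94) - 13885) = ((3 - 1/(-116)) - 5882)*((⅓)*(8 + 94)/94 - 13885) = ((3 - 1*(-1/116)) - 5882)*((⅓)*(1/94)*102 - 13885) = ((3 + 1/116) - 5882)*(17/47 - 13885) = (349/116 - 5882)*(-652578/47) = -681963/116*(-652578/47) = 222517025307/2726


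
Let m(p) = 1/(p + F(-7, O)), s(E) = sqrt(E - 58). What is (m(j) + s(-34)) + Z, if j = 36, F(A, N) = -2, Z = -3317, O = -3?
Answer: -112777/34 + 2*I*sqrt(23) ≈ -3317.0 + 9.5917*I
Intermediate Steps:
s(E) = sqrt(-58 + E)
m(p) = 1/(-2 + p) (m(p) = 1/(p - 2) = 1/(-2 + p))
(m(j) + s(-34)) + Z = (1/(-2 + 36) + sqrt(-58 - 34)) - 3317 = (1/34 + sqrt(-92)) - 3317 = (1/34 + 2*I*sqrt(23)) - 3317 = -112777/34 + 2*I*sqrt(23)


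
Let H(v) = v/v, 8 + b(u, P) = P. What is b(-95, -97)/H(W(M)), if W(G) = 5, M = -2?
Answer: -105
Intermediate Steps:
b(u, P) = -8 + P
H(v) = 1
b(-95, -97)/H(W(M)) = (-8 - 97)/1 = -105*1 = -105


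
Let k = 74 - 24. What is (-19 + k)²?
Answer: 961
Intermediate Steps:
k = 50
(-19 + k)² = (-19 + 50)² = 31² = 961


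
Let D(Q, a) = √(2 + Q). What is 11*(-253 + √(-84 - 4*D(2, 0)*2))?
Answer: -2783 + 110*I ≈ -2783.0 + 110.0*I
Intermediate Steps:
11*(-253 + √(-84 - 4*D(2, 0)*2)) = 11*(-253 + √(-84 - 4*√(2 + 2)*2)) = 11*(-253 + √(-84 - 4*√4*2)) = 11*(-253 + √(-84 - 4*2*2)) = 11*(-253 + √(-84 - 8*2)) = 11*(-253 + √(-84 - 16)) = 11*(-253 + √(-100)) = 11*(-253 + 10*I) = -2783 + 110*I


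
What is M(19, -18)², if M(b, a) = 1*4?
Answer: 16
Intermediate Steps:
M(b, a) = 4
M(19, -18)² = 4² = 16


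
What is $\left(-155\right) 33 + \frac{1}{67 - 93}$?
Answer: $- \frac{132991}{26} \approx -5115.0$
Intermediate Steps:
$\left(-155\right) 33 + \frac{1}{67 - 93} = -5115 + \frac{1}{-26} = -5115 - \frac{1}{26} = - \frac{132991}{26}$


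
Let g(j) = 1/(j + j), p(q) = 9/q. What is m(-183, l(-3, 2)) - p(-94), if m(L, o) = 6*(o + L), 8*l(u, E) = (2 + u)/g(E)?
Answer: -103485/94 ≈ -1100.9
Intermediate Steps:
g(j) = 1/(2*j)
l(u, E) = E*(2 + u)/4 (l(u, E) = ((2 + u)/((1/(2*E))))/8 = ((2 + u)*(2*E))/8 = (2*E*(2 + u))/8 = E*(2 + u)/4)
m(L, o) = 6*L + 6*o (m(L, o) = 6*(L + o) = 6*L + 6*o)
m(-183, l(-3, 2)) - p(-94) = (6*(-183) + 6*((1/4)*2*(2 - 3))) - 9/(-94) = (-1098 + 6*((1/4)*2*(-1))) - 9*(-1)/94 = (-1098 + 6*(-1/2)) - 1*(-9/94) = (-1098 - 3) + 9/94 = -1101 + 9/94 = -103485/94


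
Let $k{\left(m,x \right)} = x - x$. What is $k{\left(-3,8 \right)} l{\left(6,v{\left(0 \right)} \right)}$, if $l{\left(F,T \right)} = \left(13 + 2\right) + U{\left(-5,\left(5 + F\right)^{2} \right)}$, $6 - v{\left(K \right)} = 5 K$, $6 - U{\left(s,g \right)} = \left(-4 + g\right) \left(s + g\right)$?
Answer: $0$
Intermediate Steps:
$U{\left(s,g \right)} = 6 - \left(-4 + g\right) \left(g + s\right)$ ($U{\left(s,g \right)} = 6 - \left(-4 + g\right) \left(s + g\right) = 6 - \left(-4 + g\right) \left(g + s\right)$)
$v{\left(K \right)} = 6 - 5 K$
$k{\left(m,x \right)} = 0$
$l{\left(F,T \right)} = 1 - \left(5 + F\right)^{4} + 9 \left(5 + F\right)^{2}$ ($l{\left(F,T \right)} = \left(13 + 2\right) + \left(6 - \left(\left(5 + F\right)^{2}\right)^{2} + 4 \left(5 + F\right)^{2} + 4 \left(-5\right) - \left(5 + F\right)^{2} \left(-5\right)\right) = 15 + \left(6 - \left(5 + F\right)^{4} + 4 \left(5 + F\right)^{2} - 20 + 5 \left(5 + F\right)^{2}\right) = 15 - \left(14 + \left(5 + F\right)^{4} - 9 \left(5 + F\right)^{2}\right) = 1 - \left(5 + F\right)^{4} + 9 \left(5 + F\right)^{2}$)
$k{\left(-3,8 \right)} l{\left(6,v{\left(0 \right)} \right)} = 0 \left(1 - \left(5 + 6\right)^{4} + 9 \left(5 + 6\right)^{2}\right) = 0 \left(1 - 11^{4} + 9 \cdot 11^{2}\right) = 0 \left(1 - 14641 + 9 \cdot 121\right) = 0 \left(1 - 14641 + 1089\right) = 0 \left(-13551\right) = 0$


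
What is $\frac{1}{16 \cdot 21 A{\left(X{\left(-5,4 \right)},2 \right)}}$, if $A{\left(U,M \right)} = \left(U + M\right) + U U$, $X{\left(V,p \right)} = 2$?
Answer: $\frac{1}{2688} \approx 0.00037202$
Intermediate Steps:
$A{\left(U,M \right)} = M + U + U^{2}$ ($A{\left(U,M \right)} = \left(M + U\right) + U^{2} = M + U + U^{2}$)
$\frac{1}{16 \cdot 21 A{\left(X{\left(-5,4 \right)},2 \right)}} = \frac{1}{16 \cdot 21 \left(2 + 2 + 2^{2}\right)} = \frac{1}{336 \left(2 + 2 + 4\right)} = \frac{1}{336 \cdot 8} = \frac{1}{2688}$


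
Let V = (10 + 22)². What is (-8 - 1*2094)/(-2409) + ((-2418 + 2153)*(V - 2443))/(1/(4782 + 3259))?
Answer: 7284087123017/2409 ≈ 3.0237e+9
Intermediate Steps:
V = 1024 (V = 32² = 1024)
(-8 - 1*2094)/(-2409) + ((-2418 + 2153)*(V - 2443))/(1/(4782 + 3259)) = (-8 - 1*2094)/(-2409) + ((-2418 + 2153)*(1024 - 2443))/(1/(4782 + 3259)) = (-8 - 2094)*(-1/2409) + (-265*(-1419))/(1/8041) = -2102*(-1/2409) + 376035/(1/8041) = 2102/2409 + 376035*8041 = 2102/2409 + 3023697435 = 7284087123017/2409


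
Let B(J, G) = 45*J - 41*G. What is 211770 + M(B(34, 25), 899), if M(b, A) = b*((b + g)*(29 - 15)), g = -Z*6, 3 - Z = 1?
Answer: 3697280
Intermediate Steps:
Z = 2 (Z = 3 - 1*1 = 3 - 1 = 2)
g = -12 (g = -1*2*6 = -2*6 = -12)
B(J, G) = -41*G + 45*J
M(b, A) = b*(-168 + 14*b) (M(b, A) = b*((b - 12)*(29 - 15)) = b*((-12 + b)*14) = b*(-168 + 14*b))
211770 + M(B(34, 25), 899) = 211770 + 14*(-41*25 + 45*34)*(-12 + (-41*25 + 45*34)) = 211770 + 14*(-1025 + 1530)*(-12 + (-1025 + 1530)) = 211770 + 14*505*(-12 + 505) = 211770 + 14*505*493 = 211770 + 3485510 = 3697280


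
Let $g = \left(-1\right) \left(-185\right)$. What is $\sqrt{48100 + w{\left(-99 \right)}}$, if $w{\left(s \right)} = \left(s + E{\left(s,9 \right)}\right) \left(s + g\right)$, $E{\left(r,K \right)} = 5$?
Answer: $4 \sqrt{2501} \approx 200.04$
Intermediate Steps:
$g = 185$
$w{\left(s \right)} = \left(5 + s\right) \left(185 + s\right)$ ($w{\left(s \right)} = \left(s + 5\right) \left(s + 185\right) = \left(5 + s\right) \left(185 + s\right)$)
$\sqrt{48100 + w{\left(-99 \right)}} = \sqrt{48100 + \left(925 + \left(-99\right)^{2} + 190 \left(-99\right)\right)} = \sqrt{48100 + \left(925 + 9801 - 18810\right)} = \sqrt{48100 - 8084} = \sqrt{40016} = 4 \sqrt{2501}$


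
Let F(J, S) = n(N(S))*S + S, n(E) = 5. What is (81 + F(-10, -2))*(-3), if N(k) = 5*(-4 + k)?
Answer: -207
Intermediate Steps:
N(k) = -20 + 5*k
F(J, S) = 6*S (F(J, S) = 5*S + S = 6*S)
(81 + F(-10, -2))*(-3) = (81 + 6*(-2))*(-3) = (81 - 12)*(-3) = 69*(-3) = -207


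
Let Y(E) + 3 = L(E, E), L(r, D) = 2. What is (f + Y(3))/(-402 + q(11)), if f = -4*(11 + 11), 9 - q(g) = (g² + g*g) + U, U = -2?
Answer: 89/633 ≈ 0.14060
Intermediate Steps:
Y(E) = -1 (Y(E) = -3 + 2 = -1)
q(g) = 11 - 2*g² (q(g) = 9 - ((g² + g*g) - 2) = 9 - ((g² + g²) - 2) = 9 - (2*g² - 2) = 9 - (-2 + 2*g²) = 9 + (2 - 2*g²) = 11 - 2*g²)
f = -88 (f = -4*22 = -88)
(f + Y(3))/(-402 + q(11)) = (-88 - 1)/(-402 + (11 - 2*11²)) = -89/(-402 + (11 - 2*121)) = -89/(-402 + (11 - 242)) = -89/(-402 - 231) = -89/(-633) = -89*(-1/633) = 89/633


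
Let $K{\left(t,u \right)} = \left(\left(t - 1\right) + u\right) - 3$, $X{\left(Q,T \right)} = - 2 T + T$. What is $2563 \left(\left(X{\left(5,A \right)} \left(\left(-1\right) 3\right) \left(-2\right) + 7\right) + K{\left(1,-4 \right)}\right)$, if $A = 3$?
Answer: $-46134$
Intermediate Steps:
$X{\left(Q,T \right)} = - T$
$K{\left(t,u \right)} = -4 + t + u$ ($K{\left(t,u \right)} = \left(\left(-1 + t\right) + u\right) - 3 = \left(-1 + t + u\right) - 3 = -4 + t + u$)
$2563 \left(\left(X{\left(5,A \right)} \left(\left(-1\right) 3\right) \left(-2\right) + 7\right) + K{\left(1,-4 \right)}\right) = 2563 \left(\left(\left(-1\right) 3 \left(\left(-1\right) 3\right) \left(-2\right) + 7\right) - 7\right) = 2563 \left(\left(\left(-3\right) \left(-3\right) \left(-2\right) + 7\right) - 7\right) = 2563 \left(\left(9 \left(-2\right) + 7\right) - 7\right) = 2563 \left(\left(-18 + 7\right) - 7\right) = 2563 \left(-11 - 7\right) = 2563 \left(-18\right) = -46134$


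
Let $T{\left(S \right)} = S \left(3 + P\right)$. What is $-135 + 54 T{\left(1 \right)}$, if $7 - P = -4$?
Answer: $621$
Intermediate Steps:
$P = 11$ ($P = 7 - -4 = 7 + 4 = 11$)
$T{\left(S \right)} = 14 S$ ($T{\left(S \right)} = S \left(3 + 11\right) = S 14 = 14 S$)
$-135 + 54 T{\left(1 \right)} = -135 + 54 \cdot 14 \cdot 1 = -135 + 54 \cdot 14 = -135 + 756 = 621$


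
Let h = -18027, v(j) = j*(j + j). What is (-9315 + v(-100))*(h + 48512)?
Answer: 325732225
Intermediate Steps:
v(j) = 2*j² (v(j) = j*(2*j) = 2*j²)
(-9315 + v(-100))*(h + 48512) = (-9315 + 2*(-100)²)*(-18027 + 48512) = (-9315 + 2*10000)*30485 = (-9315 + 20000)*30485 = 10685*30485 = 325732225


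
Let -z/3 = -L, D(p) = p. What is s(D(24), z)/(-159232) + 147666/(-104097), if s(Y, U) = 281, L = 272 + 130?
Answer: -7847467923/5525191168 ≈ -1.4203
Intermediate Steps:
L = 402
z = 1206 (z = -(-3)*402 = -3*(-402) = 1206)
s(D(24), z)/(-159232) + 147666/(-104097) = 281/(-159232) + 147666/(-104097) = 281*(-1/159232) + 147666*(-1/104097) = -281/159232 - 49222/34699 = -7847467923/5525191168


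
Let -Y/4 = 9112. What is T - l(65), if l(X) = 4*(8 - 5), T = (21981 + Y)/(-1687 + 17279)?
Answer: -201571/15592 ≈ -12.928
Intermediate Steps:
Y = -36448 (Y = -4*9112 = -36448)
T = -14467/15592 (T = (21981 - 36448)/(-1687 + 17279) = -14467/15592 ≈ -0.92785)
l(X) = 12 (l(X) = 4*3 = 12)
T - l(65) = -14467/15592 - 1*12 = -14467/15592 - 12 = -201571/15592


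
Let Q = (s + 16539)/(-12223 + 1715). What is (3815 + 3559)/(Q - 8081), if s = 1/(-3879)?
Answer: -37571020371/41181251734 ≈ -0.91233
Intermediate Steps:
s = -1/3879 ≈ -0.00025780
Q = -16038695/10190133 (Q = (-1/3879 + 16539)/(-12223 + 1715) = (64154780/3879)/(-10508) = (64154780/3879)*(-1/10508) = -16038695/10190133 ≈ -1.5739)
(3815 + 3559)/(Q - 8081) = (3815 + 3559)/(-16038695/10190133 - 8081) = 7374/(-82362503468/10190133) = 7374*(-10190133/82362503468) = -37571020371/41181251734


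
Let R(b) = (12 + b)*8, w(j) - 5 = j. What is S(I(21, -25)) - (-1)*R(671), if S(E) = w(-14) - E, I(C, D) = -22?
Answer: 5477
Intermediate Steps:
w(j) = 5 + j
R(b) = 96 + 8*b
S(E) = -9 - E (S(E) = (5 - 14) - E = -9 - E)
S(I(21, -25)) - (-1)*R(671) = (-9 - 1*(-22)) - (-1)*(96 + 8*671) = (-9 + 22) - (-1)*(96 + 5368) = 13 - (-1)*5464 = 13 - 1*(-5464) = 13 + 5464 = 5477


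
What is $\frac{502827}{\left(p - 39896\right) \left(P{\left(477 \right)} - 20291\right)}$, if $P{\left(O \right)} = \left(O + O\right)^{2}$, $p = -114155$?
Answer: $- \frac{502827}{137078431075} \approx -3.6682 \cdot 10^{-6}$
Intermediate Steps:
$P{\left(O \right)} = 4 O^{2}$ ($P{\left(O \right)} = \left(2 O\right)^{2} = 4 O^{2}$)
$\frac{502827}{\left(p - 39896\right) \left(P{\left(477 \right)} - 20291\right)} = \frac{502827}{\left(-114155 - 39896\right) \left(4 \cdot 477^{2} - 20291\right)} = \frac{502827}{\left(-154051\right) \left(4 \cdot 227529 - 20291\right)} = \frac{502827}{\left(-154051\right) \left(910116 - 20291\right)} = \frac{502827}{\left(-154051\right) 889825} = \frac{502827}{-137078431075} = 502827 \left(- \frac{1}{137078431075}\right) = - \frac{502827}{137078431075}$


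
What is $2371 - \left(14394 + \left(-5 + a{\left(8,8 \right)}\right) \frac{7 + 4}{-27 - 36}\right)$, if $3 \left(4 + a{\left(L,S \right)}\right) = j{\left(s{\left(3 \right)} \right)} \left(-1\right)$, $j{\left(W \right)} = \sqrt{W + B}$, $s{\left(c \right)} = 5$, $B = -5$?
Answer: $- \frac{84172}{7} \approx -12025.0$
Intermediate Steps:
$j{\left(W \right)} = \sqrt{-5 + W}$ ($j{\left(W \right)} = \sqrt{W - 5} = \sqrt{-5 + W}$)
$a{\left(L,S \right)} = -4$ ($a{\left(L,S \right)} = -4 + \frac{\sqrt{-5 + 5} \left(-1\right)}{3} = -4 + \frac{\sqrt{0} \left(-1\right)}{3} = -4 + \frac{0 \left(-1\right)}{3} = -4 + \frac{1}{3} \cdot 0 = -4 + 0 = -4$)
$2371 - \left(14394 + \left(-5 + a{\left(8,8 \right)}\right) \frac{7 + 4}{-27 - 36}\right) = 2371 - \left(14394 + \left(-5 - 4\right) \frac{7 + 4}{-27 - 36}\right) = 2371 - \left(14394 - 9 \frac{11}{-63}\right) = 2371 - \left(14394 - 9 \cdot 11 \left(- \frac{1}{63}\right)\right) = 2371 - \left(14394 - - \frac{11}{7}\right) = 2371 - \frac{100769}{7} = - \frac{84172}{7}$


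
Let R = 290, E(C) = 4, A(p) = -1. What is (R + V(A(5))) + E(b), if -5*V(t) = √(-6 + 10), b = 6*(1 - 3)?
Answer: 1468/5 ≈ 293.60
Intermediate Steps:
b = -12 (b = 6*(-2) = -12)
V(t) = -⅖ (V(t) = -√(-6 + 10)/5 = -√4/5 = -⅕*2 = -⅖)
(R + V(A(5))) + E(b) = (290 - ⅖) + 4 = 1448/5 + 4 = 1468/5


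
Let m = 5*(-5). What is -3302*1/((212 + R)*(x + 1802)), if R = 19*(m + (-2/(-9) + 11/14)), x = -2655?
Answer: -416052/26208425 ≈ -0.015875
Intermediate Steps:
m = -25
R = -57437/126 (R = 19*(-25 + (-2/(-9) + 11/14)) = 19*(-25 + (-2*(-⅑) + 11*(1/14))) = 19*(-25 + (2/9 + 11/14)) = 19*(-25 + 127/126) = 19*(-3023/126) = -57437/126 ≈ -455.85)
-3302*1/((212 + R)*(x + 1802)) = -3302*1/((-2655 + 1802)*(212 - 57437/126)) = -3302/((-853*(-30725/126))) = -3302/26208425/126 = -3302*126/26208425 = -416052/26208425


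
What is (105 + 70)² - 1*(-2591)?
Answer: 33216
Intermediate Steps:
(105 + 70)² - 1*(-2591) = 175² + 2591 = 30625 + 2591 = 33216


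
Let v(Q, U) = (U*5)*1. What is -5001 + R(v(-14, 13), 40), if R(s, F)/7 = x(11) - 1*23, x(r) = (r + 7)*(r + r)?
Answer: -2390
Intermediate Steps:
v(Q, U) = 5*U (v(Q, U) = (5*U)*1 = 5*U)
x(r) = 2*r*(7 + r) (x(r) = (7 + r)*(2*r) = 2*r*(7 + r))
R(s, F) = 2611 (R(s, F) = 7*(2*11*(7 + 11) - 1*23) = 7*(2*11*18 - 23) = 7*(396 - 23) = 7*373 = 2611)
-5001 + R(v(-14, 13), 40) = -5001 + 2611 = -2390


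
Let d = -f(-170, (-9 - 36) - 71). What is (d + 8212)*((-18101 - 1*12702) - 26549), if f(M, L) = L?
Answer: -477627456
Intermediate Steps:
d = 116 (d = -((-9 - 36) - 71) = -(-45 - 71) = -1*(-116) = 116)
(d + 8212)*((-18101 - 1*12702) - 26549) = (116 + 8212)*((-18101 - 1*12702) - 26549) = 8328*((-18101 - 12702) - 26549) = 8328*(-30803 - 26549) = 8328*(-57352) = -477627456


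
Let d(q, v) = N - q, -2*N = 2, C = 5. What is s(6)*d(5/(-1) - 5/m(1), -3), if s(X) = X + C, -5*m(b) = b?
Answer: -231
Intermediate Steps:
m(b) = -b/5
s(X) = 5 + X (s(X) = X + 5 = 5 + X)
N = -1 (N = -1/2*2 = -1)
d(q, v) = -1 - q
s(6)*d(5/(-1) - 5/m(1), -3) = (5 + 6)*(-1 - (5/(-1) - 5/((-1/5*1)))) = 11*(-1 - (5*(-1) - 5/(-1/5))) = 11*(-1 - (-5 - 5*(-5))) = 11*(-1 - (-5 + 25)) = 11*(-1 - 1*20) = 11*(-1 - 20) = 11*(-21) = -231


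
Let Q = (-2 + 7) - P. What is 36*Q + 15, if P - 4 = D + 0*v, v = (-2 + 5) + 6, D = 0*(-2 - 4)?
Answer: 51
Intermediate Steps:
D = 0 (D = 0*(-6) = 0)
v = 9 (v = 3 + 6 = 9)
P = 4 (P = 4 + (0 + 0*9) = 4 + (0 + 0) = 4 + 0 = 4)
Q = 1 (Q = (-2 + 7) - 1*4 = 5 - 4 = 1)
36*Q + 15 = 36*1 + 15 = 36 + 15 = 51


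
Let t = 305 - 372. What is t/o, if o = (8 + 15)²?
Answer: -67/529 ≈ -0.12665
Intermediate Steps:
t = -67
o = 529 (o = 23² = 529)
t/o = -67/529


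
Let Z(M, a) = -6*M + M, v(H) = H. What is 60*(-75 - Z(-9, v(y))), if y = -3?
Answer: -7200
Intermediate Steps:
Z(M, a) = -5*M
60*(-75 - Z(-9, v(y))) = 60*(-75 - (-5)*(-9)) = 60*(-75 - 1*45) = 60*(-75 - 45) = 60*(-120) = -7200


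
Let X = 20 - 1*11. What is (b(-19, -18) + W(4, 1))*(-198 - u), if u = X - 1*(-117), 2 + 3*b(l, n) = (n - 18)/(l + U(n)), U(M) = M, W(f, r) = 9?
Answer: -103788/37 ≈ -2805.1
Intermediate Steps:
X = 9 (X = 20 - 11 = 9)
b(l, n) = -2/3 + (-18 + n)/(3*(l + n)) (b(l, n) = -2/3 + ((n - 18)/(l + n))/3 = -2/3 + ((-18 + n)/(l + n))/3 = -2/3 + (-18 + n)/(3*(l + n)))
u = 126 (u = 9 - 1*(-117) = 9 + 117 = 126)
(b(-19, -18) + W(4, 1))*(-198 - u) = ((-18 - 1*(-18) - 2*(-19))/(3*(-19 - 18)) + 9)*(-198 - 1*126) = ((1/3)*(-18 + 18 + 38)/(-37) + 9)*(-198 - 126) = ((1/3)*(-1/37)*38 + 9)*(-324) = (-38/111 + 9)*(-324) = (961/111)*(-324) = -103788/37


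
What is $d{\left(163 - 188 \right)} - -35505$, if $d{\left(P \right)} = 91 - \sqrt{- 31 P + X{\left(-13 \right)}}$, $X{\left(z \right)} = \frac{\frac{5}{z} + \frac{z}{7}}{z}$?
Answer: $35596 - \frac{\sqrt{6419203}}{91} \approx 35568.0$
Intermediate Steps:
$X{\left(z \right)} = \frac{\frac{5}{z} + \frac{z}{7}}{z}$ ($X{\left(z \right)} = \frac{\frac{5}{z} + z \frac{1}{7}}{z} = \frac{\frac{5}{z} + \frac{z}{7}}{z}$)
$d{\left(P \right)} = 91 - \sqrt{\frac{204}{1183} - 31 P}$ ($d{\left(P \right)} = 91 - \sqrt{- 31 P + \left(\frac{1}{7} + \frac{5}{169}\right)} = 91 - \sqrt{- 31 P + \frac{204}{1183}} = 91 - \sqrt{\frac{204}{1183} - 31 P}$)
$d{\left(163 - 188 \right)} - -35505 = \left(91 - \frac{\sqrt{1428 - 256711 \left(163 - 188\right)}}{91}\right) - -35505 = \left(91 - \frac{\sqrt{1428 - 256711 \left(163 - 188\right)}}{91}\right) + 35505 = \left(91 - \frac{\sqrt{1428 - -6417775}}{91}\right) + 35505 = \left(91 - \frac{\sqrt{1428 + 6417775}}{91}\right) + 35505 = \left(91 - \frac{\sqrt{6419203}}{91}\right) + 35505 = 35596 - \frac{\sqrt{6419203}}{91}$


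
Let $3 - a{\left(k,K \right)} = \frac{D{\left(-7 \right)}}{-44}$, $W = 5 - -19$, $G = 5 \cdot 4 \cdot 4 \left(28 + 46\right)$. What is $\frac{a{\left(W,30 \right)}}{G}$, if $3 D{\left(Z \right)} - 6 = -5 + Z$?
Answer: $\frac{13}{26048} \approx 0.00049908$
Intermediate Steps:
$G = 5920$ ($G = 20 \cdot 4 \cdot 74 = 80 \cdot 74 = 5920$)
$W = 24$ ($W = 5 + 19 = 24$)
$D{\left(Z \right)} = \frac{1}{3} + \frac{Z}{3}$ ($D{\left(Z \right)} = 2 + \frac{-5 + Z}{3} = 2 + \left(- \frac{5}{3} + \frac{Z}{3}\right) = \frac{1}{3} + \frac{Z}{3}$)
$a{\left(k,K \right)} = \frac{65}{22}$ ($a{\left(k,K \right)} = 3 - \frac{\frac{1}{3} + \frac{1}{3} \left(-7\right)}{-44} = 3 - \left(\frac{1}{3} - \frac{7}{3}\right) \left(- \frac{1}{44}\right) = 3 - \left(-2\right) \left(- \frac{1}{44}\right) = 3 - \frac{1}{22} = \frac{65}{22}$)
$\frac{a{\left(W,30 \right)}}{G} = \frac{65}{22 \cdot 5920} = \frac{65}{22} \cdot \frac{1}{5920} = \frac{13}{26048}$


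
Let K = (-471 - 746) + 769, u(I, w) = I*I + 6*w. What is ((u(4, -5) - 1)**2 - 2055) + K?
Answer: -2278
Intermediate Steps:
u(I, w) = I**2 + 6*w
K = -448 (K = -1217 + 769 = -448)
((u(4, -5) - 1)**2 - 2055) + K = (((4**2 + 6*(-5)) - 1)**2 - 2055) - 448 = (((16 - 30) - 1)**2 - 2055) - 448 = ((-14 - 1)**2 - 2055) - 448 = ((-15)**2 - 2055) - 448 = (225 - 2055) - 448 = -1830 - 448 = -2278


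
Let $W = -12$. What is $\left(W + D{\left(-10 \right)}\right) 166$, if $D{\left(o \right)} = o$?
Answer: $-3652$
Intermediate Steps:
$\left(W + D{\left(-10 \right)}\right) 166 = \left(-12 - 10\right) 166 = \left(-22\right) 166 = -3652$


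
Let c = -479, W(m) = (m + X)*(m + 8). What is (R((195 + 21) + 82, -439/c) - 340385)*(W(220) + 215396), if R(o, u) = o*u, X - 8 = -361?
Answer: -30150744483696/479 ≈ -6.2945e+10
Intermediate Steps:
X = -353 (X = 8 - 361 = -353)
W(m) = (-353 + m)*(8 + m) (W(m) = (m - 353)*(m + 8) = (-353 + m)*(8 + m))
(R((195 + 21) + 82, -439/c) - 340385)*(W(220) + 215396) = (((195 + 21) + 82)*(-439/(-479)) - 340385)*((-2824 + 220**2 - 345*220) + 215396) = ((216 + 82)*(-439*(-1/479)) - 340385)*((-2824 + 48400 - 75900) + 215396) = (298*(439/479) - 340385)*(-30324 + 215396) = (130822/479 - 340385)*185072 = -162913593/479*185072 = -30150744483696/479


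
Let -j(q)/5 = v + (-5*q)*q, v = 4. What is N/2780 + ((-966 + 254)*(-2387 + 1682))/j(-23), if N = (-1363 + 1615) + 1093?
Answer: 406679/10564 ≈ 38.497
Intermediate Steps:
j(q) = -20 + 25*q² (j(q) = -5*(4 + (-5*q)*q) = -5*(4 - 5*q²) = -20 + 25*q²)
N = 1345 (N = 252 + 1093 = 1345)
N/2780 + ((-966 + 254)*(-2387 + 1682))/j(-23) = 1345/2780 + ((-966 + 254)*(-2387 + 1682))/(-20 + 25*(-23)²) = 1345*(1/2780) + (-712*(-705))/(-20 + 25*529) = 269/556 + 501960/(-20 + 13225) = 269/556 + 501960/13205 = 269/556 + 501960*(1/13205) = 269/556 + 100392/2641 = 406679/10564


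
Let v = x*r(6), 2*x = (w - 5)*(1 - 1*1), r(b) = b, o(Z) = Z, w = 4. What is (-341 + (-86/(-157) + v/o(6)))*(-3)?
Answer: 160353/157 ≈ 1021.4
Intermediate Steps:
x = 0 (x = ((4 - 5)*(1 - 1*1))/2 = (-(1 - 1))/2 = (-1*0)/2 = (½)*0 = 0)
v = 0 (v = 0*6 = 0)
(-341 + (-86/(-157) + v/o(6)))*(-3) = (-341 + (-86/(-157) + 0/6))*(-3) = (-341 + (-86*(-1/157) + 0*(⅙)))*(-3) = (-341 + (86/157 + 0))*(-3) = (-341 + 86/157)*(-3) = -53451/157*(-3) = 160353/157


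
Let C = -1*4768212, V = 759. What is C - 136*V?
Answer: -4871436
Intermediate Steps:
C = -4768212
C - 136*V = -4768212 - 136*759 = -4768212 - 1*103224 = -4768212 - 103224 = -4871436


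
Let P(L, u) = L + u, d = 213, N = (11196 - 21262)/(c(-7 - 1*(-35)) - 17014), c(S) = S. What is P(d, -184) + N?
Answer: 251330/8493 ≈ 29.593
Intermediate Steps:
N = 5033/8493 (N = (11196 - 21262)/((-7 - 1*(-35)) - 17014) = -10066/((-7 + 35) - 17014) = -10066/(28 - 17014) = -10066/(-16986) = -10066*(-1/16986) = 5033/8493 ≈ 0.59261)
P(d, -184) + N = (213 - 184) + 5033/8493 = 29 + 5033/8493 = 251330/8493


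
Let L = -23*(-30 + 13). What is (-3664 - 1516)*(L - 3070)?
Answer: 13877220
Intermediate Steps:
L = 391 (L = -23*(-17) = 391)
(-3664 - 1516)*(L - 3070) = (-3664 - 1516)*(391 - 3070) = -5180*(-2679) = 13877220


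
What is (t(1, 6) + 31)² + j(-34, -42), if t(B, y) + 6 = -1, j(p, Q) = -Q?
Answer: 618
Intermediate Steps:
t(B, y) = -7 (t(B, y) = -6 - 1 = -7)
(t(1, 6) + 31)² + j(-34, -42) = (-7 + 31)² - 1*(-42) = 24² + 42 = 576 + 42 = 618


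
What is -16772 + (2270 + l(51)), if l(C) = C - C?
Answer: -14502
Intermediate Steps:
l(C) = 0
-16772 + (2270 + l(51)) = -16772 + (2270 + 0) = -16772 + 2270 = -14502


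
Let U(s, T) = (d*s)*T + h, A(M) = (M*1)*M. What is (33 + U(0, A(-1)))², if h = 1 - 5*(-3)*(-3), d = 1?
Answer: 121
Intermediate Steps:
A(M) = M² (A(M) = M*M = M²)
h = -44 (h = 1 + 15*(-3) = 1 - 45 = -44)
U(s, T) = -44 + T*s (U(s, T) = (1*s)*T - 44 = s*T - 44 = T*s - 44 = -44 + T*s)
(33 + U(0, A(-1)))² = (33 + (-44 + (-1)²*0))² = (33 + (-44 + 1*0))² = (33 + (-44 + 0))² = (33 - 44)² = (-11)² = 121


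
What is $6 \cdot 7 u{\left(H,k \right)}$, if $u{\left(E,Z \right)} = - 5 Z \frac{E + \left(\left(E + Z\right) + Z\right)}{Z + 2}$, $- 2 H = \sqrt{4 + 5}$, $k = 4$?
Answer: $-700$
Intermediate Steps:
$H = - \frac{3}{2}$ ($H = - \frac{\sqrt{4 + 5}}{2} = - \frac{\sqrt{9}}{2} = \left(- \frac{1}{2}\right) 3 = - \frac{3}{2} \approx -1.5$)
$u{\left(E,Z \right)} = - \frac{5 Z \left(2 E + 2 Z\right)}{2 + Z}$ ($u{\left(E,Z \right)} = - 5 Z \frac{E + \left(E + 2 Z\right)}{2 + Z} = - 5 Z \frac{2 E + 2 Z}{2 + Z} = - \frac{5 Z \left(2 E + 2 Z\right)}{2 + Z}$)
$6 \cdot 7 u{\left(H,k \right)} = 6 \cdot 7 \left(\left(-10\right) 4 \frac{1}{2 + 4} \left(- \frac{3}{2} + 4\right)\right) = 42 \left(\left(-10\right) 4 \cdot \frac{1}{6} \cdot \frac{5}{2}\right) = 42 \left(- \frac{50}{3}\right) = -700$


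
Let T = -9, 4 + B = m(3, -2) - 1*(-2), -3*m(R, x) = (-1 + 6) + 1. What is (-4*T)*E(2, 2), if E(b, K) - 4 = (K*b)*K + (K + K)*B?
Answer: -144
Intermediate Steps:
m(R, x) = -2 (m(R, x) = -((-1 + 6) + 1)/3 = -(5 + 1)/3 = -⅓*6 = -2)
B = -4 (B = -4 + (-2 - 1*(-2)) = -4 + (-2 + 2) = -4 + 0 = -4)
E(b, K) = 4 - 8*K + b*K² (E(b, K) = 4 + ((K*b)*K + (K + K)*(-4)) = 4 + (b*K² + (2*K)*(-4)) = 4 + (b*K² - 8*K) = 4 + (-8*K + b*K²) = 4 - 8*K + b*K²)
(-4*T)*E(2, 2) = (-4*(-9))*(4 - 8*2 + 2*2²) = 36*(4 - 16 + 2*4) = 36*(4 - 16 + 8) = 36*(-4) = -144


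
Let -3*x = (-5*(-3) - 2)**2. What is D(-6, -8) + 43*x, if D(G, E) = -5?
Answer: -7282/3 ≈ -2427.3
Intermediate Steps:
x = -169/3 (x = -(-5*(-3) - 2)**2/3 = -(15 - 2)**2/3 = -1/3*13**2 = -1/3*169 = -169/3 ≈ -56.333)
D(-6, -8) + 43*x = -5 + 43*(-169/3) = -5 - 7267/3 = -7282/3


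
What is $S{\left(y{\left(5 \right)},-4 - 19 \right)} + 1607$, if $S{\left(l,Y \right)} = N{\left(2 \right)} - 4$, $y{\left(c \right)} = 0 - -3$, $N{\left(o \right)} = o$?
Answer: $1605$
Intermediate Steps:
$y{\left(c \right)} = 3$ ($y{\left(c \right)} = 0 + 3 = 3$)
$S{\left(l,Y \right)} = -2$ ($S{\left(l,Y \right)} = 2 - 4 = -2$)
$S{\left(y{\left(5 \right)},-4 - 19 \right)} + 1607 = -2 + 1607 = 1605$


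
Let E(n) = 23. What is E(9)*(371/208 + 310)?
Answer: 1491573/208 ≈ 7171.0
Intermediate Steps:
E(9)*(371/208 + 310) = 23*(371/208 + 310) = 23*(64851/208) = 1491573/208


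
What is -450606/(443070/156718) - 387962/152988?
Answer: -300108037694279/1882899810 ≈ -1.5939e+5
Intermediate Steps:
-450606/(443070/156718) - 387962/152988 = -450606/(443070*(1/156718)) - 387962*1/152988 = -450606/221535/78359 - 193981/76494 = -450606*78359/221535 - 193981/76494 = -11769678518/73845 - 193981/76494 = -300108037694279/1882899810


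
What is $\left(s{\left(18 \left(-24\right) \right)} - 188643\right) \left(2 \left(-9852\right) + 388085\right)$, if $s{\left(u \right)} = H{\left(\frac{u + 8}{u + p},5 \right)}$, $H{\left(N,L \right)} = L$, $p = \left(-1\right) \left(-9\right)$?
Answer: $-69490655078$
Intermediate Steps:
$p = 9$
$s{\left(u \right)} = 5$
$\left(s{\left(18 \left(-24\right) \right)} - 188643\right) \left(2 \left(-9852\right) + 388085\right) = \left(5 - 188643\right) \left(2 \left(-9852\right) + 388085\right) = - 188638 \left(-19704 + 388085\right) = \left(-188638\right) 368381 = -69490655078$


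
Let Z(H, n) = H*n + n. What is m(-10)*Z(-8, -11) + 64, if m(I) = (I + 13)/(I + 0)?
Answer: 409/10 ≈ 40.900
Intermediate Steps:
Z(H, n) = n + H*n
m(I) = (13 + I)/I
m(-10)*Z(-8, -11) + 64 = ((13 - 10)/(-10))*(-11*(1 - 8)) + 64 = (-⅒*3)*(-11*(-7)) + 64 = -3/10*77 + 64 = -231/10 + 64 = 409/10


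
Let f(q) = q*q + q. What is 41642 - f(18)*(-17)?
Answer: 47456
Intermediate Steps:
f(q) = q + q² (f(q) = q² + q = q + q²)
41642 - f(18)*(-17) = 41642 - 18*(1 + 18)*(-17) = 41642 - 18*19*(-17) = 41642 - 342*(-17) = 41642 - 1*(-5814) = 41642 + 5814 = 47456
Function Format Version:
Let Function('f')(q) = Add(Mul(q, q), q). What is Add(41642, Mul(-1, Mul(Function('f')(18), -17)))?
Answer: 47456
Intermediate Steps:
Function('f')(q) = Add(q, Pow(q, 2)) (Function('f')(q) = Add(Pow(q, 2), q) = Add(q, Pow(q, 2)))
Add(41642, Mul(-1, Mul(Function('f')(18), -17))) = Add(41642, Mul(-1, Mul(Mul(18, Add(1, 18)), -17))) = Add(41642, Mul(-1, Mul(Mul(18, 19), -17))) = Add(41642, Mul(-1, Mul(342, -17))) = Add(41642, Mul(-1, -5814)) = Add(41642, 5814) = 47456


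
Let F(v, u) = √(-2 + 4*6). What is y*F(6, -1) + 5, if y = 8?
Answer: 5 + 8*√22 ≈ 42.523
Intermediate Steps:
F(v, u) = √22 (F(v, u) = √(-2 + 24) = √22)
y*F(6, -1) + 5 = 8*√22 + 5 = 5 + 8*√22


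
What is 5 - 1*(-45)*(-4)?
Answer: -175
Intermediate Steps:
5 - 1*(-45)*(-4) = 5 + 45*(-4) = 5 - 180 = -175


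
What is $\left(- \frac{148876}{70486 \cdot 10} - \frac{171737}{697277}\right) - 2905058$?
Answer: $- \frac{27457420696578716}{9451589735} \approx -2.9051 \cdot 10^{6}$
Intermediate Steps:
$\left(- \frac{148876}{70486 \cdot 10} - \frac{171737}{697277}\right) - 2905058 = \left(- \frac{148876}{704860} - \frac{171737}{697277}\right) - 2905058 = \left(\left(-148876\right) \frac{1}{704860} - \frac{171737}{697277}\right) - 2905058 = \left(- \frac{2863}{13555} - \frac{171737}{697277}\right) - 2905058 = - \frac{4324199086}{9451589735} - 2905058 = - \frac{27457420696578716}{9451589735}$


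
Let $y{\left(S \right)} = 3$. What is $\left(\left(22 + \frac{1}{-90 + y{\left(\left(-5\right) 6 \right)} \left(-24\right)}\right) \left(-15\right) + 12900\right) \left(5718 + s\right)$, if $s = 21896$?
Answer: $\frac{9371984495}{27} \approx 3.4711 \cdot 10^{8}$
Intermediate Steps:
$\left(\left(22 + \frac{1}{-90 + y{\left(\left(-5\right) 6 \right)} \left(-24\right)}\right) \left(-15\right) + 12900\right) \left(5718 + s\right) = \left(\left(22 + \frac{1}{-90 + 3 \left(-24\right)}\right) \left(-15\right) + 12900\right) \left(5718 + 21896\right) = \left(\left(22 + \frac{1}{-90 - 72}\right) \left(-15\right) + 12900\right) 27614 = \left(\left(22 + \frac{1}{-162}\right) \left(-15\right) + 12900\right) 27614 = \left(\left(22 - \frac{1}{162}\right) \left(-15\right) + 12900\right) 27614 = \left(\frac{3563}{162} \left(-15\right) + 12900\right) 27614 = \left(- \frac{17815}{54} + 12900\right) 27614 = \frac{678785}{54} \cdot 27614 = \frac{9371984495}{27}$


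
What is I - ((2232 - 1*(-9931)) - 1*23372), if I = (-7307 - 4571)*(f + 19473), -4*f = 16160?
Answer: -183301965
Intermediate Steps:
f = -4040 (f = -1/4*16160 = -4040)
I = -183313174 (I = (-7307 - 4571)*(-4040 + 19473) = -11878*15433 = -183313174)
I - ((2232 - 1*(-9931)) - 1*23372) = -183313174 - ((2232 - 1*(-9931)) - 1*23372) = -183313174 - ((2232 + 9931) - 23372) = -183313174 - (12163 - 23372) = -183313174 - 1*(-11209) = -183313174 + 11209 = -183301965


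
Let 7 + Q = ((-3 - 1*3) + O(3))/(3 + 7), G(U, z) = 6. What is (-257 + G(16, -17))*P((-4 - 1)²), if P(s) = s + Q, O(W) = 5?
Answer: -44929/10 ≈ -4492.9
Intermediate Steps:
Q = -71/10 (Q = -7 + ((-3 - 1*3) + 5)/(3 + 7) = -7 + ((-3 - 3) + 5)/10 = -7 + (-6 + 5)*(⅒) = -7 - 1*⅒ = -7 - ⅒ = -71/10 ≈ -7.1000)
P(s) = -71/10 + s (P(s) = s - 71/10 = -71/10 + s)
(-257 + G(16, -17))*P((-4 - 1)²) = (-257 + 6)*(-71/10 + (-4 - 1)²) = -251*(-71/10 + (-5)²) = -251*(-71/10 + 25) = -251*179/10 = -44929/10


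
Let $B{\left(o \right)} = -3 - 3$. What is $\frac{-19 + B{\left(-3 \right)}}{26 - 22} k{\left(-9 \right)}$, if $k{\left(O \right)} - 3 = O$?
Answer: $\frac{75}{2} \approx 37.5$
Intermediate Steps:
$B{\left(o \right)} = -6$
$k{\left(O \right)} = 3 + O$
$\frac{-19 + B{\left(-3 \right)}}{26 - 22} k{\left(-9 \right)} = \frac{-19 - 6}{26 - 22} \left(3 - 9\right) = - \frac{25}{4} \left(-6\right) = \left(-25\right) \frac{1}{4} \left(-6\right) = \left(- \frac{25}{4}\right) \left(-6\right) = \frac{75}{2}$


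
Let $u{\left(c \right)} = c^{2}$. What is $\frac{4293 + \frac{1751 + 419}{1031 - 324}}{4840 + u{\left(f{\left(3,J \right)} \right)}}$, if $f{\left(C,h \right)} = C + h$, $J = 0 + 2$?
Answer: $\frac{433903}{491365} \approx 0.88306$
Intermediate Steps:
$J = 2$
$\frac{4293 + \frac{1751 + 419}{1031 - 324}}{4840 + u{\left(f{\left(3,J \right)} \right)}} = \frac{4293 + \frac{1751 + 419}{1031 - 324}}{4840 + \left(3 + 2\right)^{2}} = \frac{4293 + \frac{2170}{707}}{4840 + 5^{2}} = \frac{4293 + 2170 \cdot \frac{1}{707}}{4840 + 25} = \frac{4293 + \frac{310}{101}}{4865} = \frac{433903}{101} \cdot \frac{1}{4865} = \frac{433903}{491365}$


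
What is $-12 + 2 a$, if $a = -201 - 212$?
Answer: $-838$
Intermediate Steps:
$a = -413$ ($a = -201 - 212 = -413$)
$-12 + 2 a = -12 + 2 \left(-413\right) = -12 - 826 = -838$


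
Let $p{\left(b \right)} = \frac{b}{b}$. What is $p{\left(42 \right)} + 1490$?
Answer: $1491$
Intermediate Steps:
$p{\left(b \right)} = 1$
$p{\left(42 \right)} + 1490 = 1 + 1490 = 1491$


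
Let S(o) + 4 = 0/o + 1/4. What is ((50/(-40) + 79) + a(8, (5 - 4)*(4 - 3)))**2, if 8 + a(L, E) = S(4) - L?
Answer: 3364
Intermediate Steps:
S(o) = -15/4 (S(o) = -4 + (0/o + 1/4) = -4 + (0 + 1*(1/4)) = -4 + (0 + 1/4) = -4 + 1/4 = -15/4)
a(L, E) = -47/4 - L (a(L, E) = -8 + (-15/4 - L) = -47/4 - L)
((50/(-40) + 79) + a(8, (5 - 4)*(4 - 3)))**2 = ((50/(-40) + 79) + (-47/4 - 1*8))**2 = ((50*(-1/40) + 79) + (-47/4 - 8))**2 = ((-5/4 + 79) - 79/4)**2 = (311/4 - 79/4)**2 = 58**2 = 3364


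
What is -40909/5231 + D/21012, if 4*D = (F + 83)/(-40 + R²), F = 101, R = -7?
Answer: -3867989273/494611974 ≈ -7.8203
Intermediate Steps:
D = 46/9 (D = ((101 + 83)/(-40 + (-7)²))/4 = (184/(-40 + 49))/4 = (184/9)/4 = (184*(⅑))/4 = (¼)*(184/9) = 46/9 ≈ 5.1111)
-40909/5231 + D/21012 = -40909/5231 + (46/9)/21012 = -40909*1/5231 + (46/9)*(1/21012) = -40909/5231 + 23/94554 = -3867989273/494611974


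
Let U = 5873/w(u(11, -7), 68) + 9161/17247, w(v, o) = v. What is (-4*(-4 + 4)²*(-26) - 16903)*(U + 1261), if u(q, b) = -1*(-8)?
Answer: -4654285927465/137976 ≈ -3.3733e+7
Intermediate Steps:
u(q, b) = 8
U = 101364919/137976 (U = 5873/8 + 9161/17247 = 101364919/137976 ≈ 734.66)
(-4*(-4 + 4)²*(-26) - 16903)*(U + 1261) = (-4*(-4 + 4)²*(-26) - 16903)*(101364919/137976 + 1261) = (-4*0²*(-26) - 16903)*(275352655/137976) = (-4*0*(-26) - 16903)*(275352655/137976) = (0*(-26) - 16903)*(275352655/137976) = (0 - 16903)*(275352655/137976) = -16903*275352655/137976 = -4654285927465/137976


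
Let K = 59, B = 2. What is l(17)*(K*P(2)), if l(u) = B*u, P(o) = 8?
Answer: 16048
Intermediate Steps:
l(u) = 2*u
l(17)*(K*P(2)) = (2*17)*(59*8) = 34*472 = 16048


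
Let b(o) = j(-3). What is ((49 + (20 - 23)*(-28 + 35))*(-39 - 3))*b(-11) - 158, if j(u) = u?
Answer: 3370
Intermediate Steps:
b(o) = -3
((49 + (20 - 23)*(-28 + 35))*(-39 - 3))*b(-11) - 158 = ((49 + (20 - 23)*(-28 + 35))*(-39 - 3))*(-3) - 158 = ((49 - 3*7)*(-42))*(-3) - 158 = ((49 - 21)*(-42))*(-3) - 158 = (28*(-42))*(-3) - 158 = -1176*(-3) - 158 = 3528 - 158 = 3370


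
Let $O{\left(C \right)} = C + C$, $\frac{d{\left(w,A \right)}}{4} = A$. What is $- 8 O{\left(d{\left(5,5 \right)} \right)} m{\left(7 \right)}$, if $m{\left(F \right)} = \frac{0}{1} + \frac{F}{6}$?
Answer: $- \frac{1120}{3} \approx -373.33$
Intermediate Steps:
$d{\left(w,A \right)} = 4 A$
$O{\left(C \right)} = 2 C$
$m{\left(F \right)} = \frac{F}{6}$ ($m{\left(F \right)} = 0 \cdot 1 + F \frac{1}{6} = 0 + \frac{F}{6} = \frac{F}{6}$)
$- 8 O{\left(d{\left(5,5 \right)} \right)} m{\left(7 \right)} = - 8 \cdot 2 \cdot 4 \cdot 5 \cdot \frac{1}{6} \cdot 7 = - 8 \cdot 2 \cdot 20 \cdot \frac{7}{6} = \left(-8\right) 40 \cdot \frac{7}{6} = \left(-320\right) \frac{7}{6} = - \frac{1120}{3}$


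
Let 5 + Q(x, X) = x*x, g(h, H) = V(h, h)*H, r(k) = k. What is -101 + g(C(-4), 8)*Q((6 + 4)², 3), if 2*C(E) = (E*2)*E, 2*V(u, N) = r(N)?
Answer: 639579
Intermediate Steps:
V(u, N) = N/2
C(E) = E² (C(E) = ((E*2)*E)/2 = ((2*E)*E)/2 = (2*E²)/2 = E²)
g(h, H) = H*h/2 (g(h, H) = (h/2)*H = H*h/2)
Q(x, X) = -5 + x² (Q(x, X) = -5 + x*x = -5 + x²)
-101 + g(C(-4), 8)*Q((6 + 4)², 3) = -101 + ((½)*8*(-4)²)*(-5 + ((6 + 4)²)²) = -101 + ((½)*8*16)*(-5 + (10²)²) = -101 + 64*(-5 + 100²) = -101 + 64*(-5 + 10000) = -101 + 64*9995 = -101 + 639680 = 639579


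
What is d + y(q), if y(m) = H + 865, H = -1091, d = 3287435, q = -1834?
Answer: 3287209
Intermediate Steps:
y(m) = -226 (y(m) = -1091 + 865 = -226)
d + y(q) = 3287435 - 226 = 3287209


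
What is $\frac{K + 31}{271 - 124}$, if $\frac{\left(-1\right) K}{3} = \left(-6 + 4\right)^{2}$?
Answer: $\frac{19}{147} \approx 0.12925$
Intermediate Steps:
$K = -12$ ($K = - 3 \left(-6 + 4\right)^{2} = - 3 \left(-2\right)^{2} = \left(-3\right) 4 = -12$)
$\frac{K + 31}{271 - 124} = \frac{-12 + 31}{271 - 124} = \frac{19}{147}$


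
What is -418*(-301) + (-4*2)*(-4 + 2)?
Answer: 125834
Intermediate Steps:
-418*(-301) + (-4*2)*(-4 + 2) = 125818 - 8*(-2) = 125818 + 16 = 125834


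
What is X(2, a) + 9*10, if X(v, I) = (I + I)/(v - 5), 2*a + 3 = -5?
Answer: 278/3 ≈ 92.667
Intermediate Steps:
a = -4 (a = -3/2 + (½)*(-5) = -3/2 - 5/2 = -4)
X(v, I) = 2*I/(-5 + v) (X(v, I) = (2*I)/(-5 + v) = 2*I/(-5 + v))
X(2, a) + 9*10 = 2*(-4)/(-5 + 2) + 9*10 = 2*(-4)/(-3) + 90 = 2*(-4)*(-⅓) + 90 = 8/3 + 90 = 278/3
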